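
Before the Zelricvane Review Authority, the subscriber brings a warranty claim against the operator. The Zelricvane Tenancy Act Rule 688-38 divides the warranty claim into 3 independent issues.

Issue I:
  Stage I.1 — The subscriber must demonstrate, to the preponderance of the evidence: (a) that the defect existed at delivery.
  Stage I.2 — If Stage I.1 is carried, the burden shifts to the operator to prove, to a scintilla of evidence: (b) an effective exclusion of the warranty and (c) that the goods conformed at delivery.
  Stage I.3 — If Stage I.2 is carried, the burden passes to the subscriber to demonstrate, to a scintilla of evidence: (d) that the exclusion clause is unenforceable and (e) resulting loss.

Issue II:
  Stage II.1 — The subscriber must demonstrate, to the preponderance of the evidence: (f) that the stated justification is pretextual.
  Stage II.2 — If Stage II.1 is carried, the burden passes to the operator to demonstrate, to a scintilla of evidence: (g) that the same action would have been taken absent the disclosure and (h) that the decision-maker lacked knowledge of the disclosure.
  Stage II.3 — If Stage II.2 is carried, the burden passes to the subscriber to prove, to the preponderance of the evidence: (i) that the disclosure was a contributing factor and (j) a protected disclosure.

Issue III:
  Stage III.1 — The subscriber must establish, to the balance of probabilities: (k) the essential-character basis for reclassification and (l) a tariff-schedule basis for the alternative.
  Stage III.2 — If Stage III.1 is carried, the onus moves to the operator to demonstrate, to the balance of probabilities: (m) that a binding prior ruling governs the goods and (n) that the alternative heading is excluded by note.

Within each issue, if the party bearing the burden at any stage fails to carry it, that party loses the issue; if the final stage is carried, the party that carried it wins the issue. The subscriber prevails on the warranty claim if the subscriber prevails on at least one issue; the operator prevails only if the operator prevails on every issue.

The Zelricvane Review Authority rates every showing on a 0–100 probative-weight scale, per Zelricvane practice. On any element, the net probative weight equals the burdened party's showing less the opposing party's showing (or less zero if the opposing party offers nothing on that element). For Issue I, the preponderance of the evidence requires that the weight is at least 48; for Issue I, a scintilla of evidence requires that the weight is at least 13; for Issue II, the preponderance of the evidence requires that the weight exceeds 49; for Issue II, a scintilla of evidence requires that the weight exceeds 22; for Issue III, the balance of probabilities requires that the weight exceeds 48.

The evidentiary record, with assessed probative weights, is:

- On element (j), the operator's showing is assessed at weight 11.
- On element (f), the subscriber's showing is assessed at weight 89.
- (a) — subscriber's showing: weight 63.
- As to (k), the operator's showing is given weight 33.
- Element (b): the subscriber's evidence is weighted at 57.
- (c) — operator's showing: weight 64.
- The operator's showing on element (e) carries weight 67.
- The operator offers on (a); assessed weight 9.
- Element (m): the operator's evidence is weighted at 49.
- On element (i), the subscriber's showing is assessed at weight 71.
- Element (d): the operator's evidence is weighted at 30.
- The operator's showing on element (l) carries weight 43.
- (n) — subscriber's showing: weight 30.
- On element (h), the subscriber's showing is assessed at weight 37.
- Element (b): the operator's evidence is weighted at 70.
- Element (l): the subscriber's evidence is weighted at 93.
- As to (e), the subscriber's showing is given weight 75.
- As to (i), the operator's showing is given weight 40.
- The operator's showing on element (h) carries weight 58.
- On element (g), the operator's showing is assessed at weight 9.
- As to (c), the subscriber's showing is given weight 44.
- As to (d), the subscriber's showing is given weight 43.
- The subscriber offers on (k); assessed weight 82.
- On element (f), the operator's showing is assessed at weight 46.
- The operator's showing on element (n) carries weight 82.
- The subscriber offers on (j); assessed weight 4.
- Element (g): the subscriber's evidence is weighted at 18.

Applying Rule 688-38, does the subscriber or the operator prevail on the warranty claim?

operator

— Issue I —
At Stage I.1 the subscriber must meet the preponderance of the evidence (weight is at least 48): on (a) the weight is 63 less the opposing 9 gives net 54, which does reach 48, so (a) meets the standard.
  Stage I.1 carried; the burden shifts to the operator.
At Stage I.2 the operator must meet a scintilla of evidence (weight is at least 13): on (b) the weight is 70 less the opposing 57 gives net 13, ≥ 13, so (b) meets the standard; on (c) the weight is 64 less the opposing 44 gives net 20, ≥ 13, so (c) meets the standard.
  The operator carries Stage I.2; the subscriber now bears the burden.
At Stage I.3 the subscriber must meet a scintilla of evidence (weight is at least 13): on (d) the weight is 43 less the opposing 30 gives net 13, ≥ 13, so (d) meets the standard; on (e) the weight is 75 less the opposing 67 gives net 8, which does not reach 13, so (e) does not meet the standard.
  Not every element is met, so the subscriber fails to carry Stage I.3.
The analysis ends at Stage I.3; the operator prevails on this issue.
— Issue II —
Stage II.1 (subscriber, the preponderance of the evidence, weight exceeds 49): (f) net 89−46=43 ≤ 49 — fails.
  Not every element is met, so the subscriber fails to carry Stage II.1.
The analysis ends at Stage II.1; the operator prevails on this issue.
— Issue III —
Stage III.1 — burden on subscriber; standard: the balance of probabilities (weight exceeds 48).
    (k): 82 − 33 = 49 > 48 [met]
    (l): 93 − 43 = 50 > 48 [met]
  Stage III.1 is satisfied; the onus moves to the operator.
Stage III.2 — burden on operator; standard: the balance of probabilities (weight exceeds 48).
    (m): 49 > 48 [met]
    (n): 82 − 30 = 52 > 48 [met]
  The operator carries the last stage.
With every stage satisfied, the operator prevails on this issue.
Per-issue: Issue I → operator; Issue II → operator; Issue III → operator. The subscriber must prevail on at least one issue; overall, the operator prevails.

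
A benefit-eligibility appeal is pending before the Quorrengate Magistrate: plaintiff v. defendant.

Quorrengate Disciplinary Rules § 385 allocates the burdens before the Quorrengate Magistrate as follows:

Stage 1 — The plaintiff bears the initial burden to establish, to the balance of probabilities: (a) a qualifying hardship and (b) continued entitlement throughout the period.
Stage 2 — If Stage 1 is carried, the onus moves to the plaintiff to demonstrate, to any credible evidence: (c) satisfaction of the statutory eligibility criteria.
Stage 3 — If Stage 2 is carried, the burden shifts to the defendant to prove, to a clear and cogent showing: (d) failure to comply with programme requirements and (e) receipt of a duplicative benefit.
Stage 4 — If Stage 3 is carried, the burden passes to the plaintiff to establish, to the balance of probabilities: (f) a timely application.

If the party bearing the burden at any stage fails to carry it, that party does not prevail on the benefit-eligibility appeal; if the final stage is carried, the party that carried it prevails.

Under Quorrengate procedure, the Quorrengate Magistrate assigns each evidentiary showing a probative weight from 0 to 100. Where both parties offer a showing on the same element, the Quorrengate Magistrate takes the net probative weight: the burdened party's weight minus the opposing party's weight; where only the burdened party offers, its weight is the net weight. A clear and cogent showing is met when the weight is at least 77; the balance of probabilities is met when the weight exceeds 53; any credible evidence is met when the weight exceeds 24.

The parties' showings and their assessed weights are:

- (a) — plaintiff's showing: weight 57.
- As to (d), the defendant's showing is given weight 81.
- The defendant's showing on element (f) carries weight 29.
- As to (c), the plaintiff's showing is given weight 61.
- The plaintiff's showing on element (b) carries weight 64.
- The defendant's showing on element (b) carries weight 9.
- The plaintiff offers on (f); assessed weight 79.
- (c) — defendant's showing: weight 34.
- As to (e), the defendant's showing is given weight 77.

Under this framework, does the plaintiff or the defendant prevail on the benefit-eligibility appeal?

defendant

Stage 1 (plaintiff, the balance of probabilities, weight exceeds 53): (a) 57 > 53 — meets; (b) net 64−9=55 > 53 — meets.
  Stage 1 carried; the burden remains with the plaintiff.
Stage 2 (plaintiff, any credible evidence, weight exceeds 24): (c) net 61−34=27 > 24 — meets.
  All elements met. The burden passes to the defendant.
Stage 3 (defendant, a clear and cogent showing, weight is at least 77): (d) 81 ≥ 77 — meets; (e) 77 ≥ 77 — meets.
  Stage 3 is satisfied; the onus moves to the plaintiff.
Stage 4 (plaintiff, the balance of probabilities, weight exceeds 53): (f) net 79−29=50 ≤ 53 — fails.
  Not every element is met, so the plaintiff fails to carry Stage 4.
The defendant prevails.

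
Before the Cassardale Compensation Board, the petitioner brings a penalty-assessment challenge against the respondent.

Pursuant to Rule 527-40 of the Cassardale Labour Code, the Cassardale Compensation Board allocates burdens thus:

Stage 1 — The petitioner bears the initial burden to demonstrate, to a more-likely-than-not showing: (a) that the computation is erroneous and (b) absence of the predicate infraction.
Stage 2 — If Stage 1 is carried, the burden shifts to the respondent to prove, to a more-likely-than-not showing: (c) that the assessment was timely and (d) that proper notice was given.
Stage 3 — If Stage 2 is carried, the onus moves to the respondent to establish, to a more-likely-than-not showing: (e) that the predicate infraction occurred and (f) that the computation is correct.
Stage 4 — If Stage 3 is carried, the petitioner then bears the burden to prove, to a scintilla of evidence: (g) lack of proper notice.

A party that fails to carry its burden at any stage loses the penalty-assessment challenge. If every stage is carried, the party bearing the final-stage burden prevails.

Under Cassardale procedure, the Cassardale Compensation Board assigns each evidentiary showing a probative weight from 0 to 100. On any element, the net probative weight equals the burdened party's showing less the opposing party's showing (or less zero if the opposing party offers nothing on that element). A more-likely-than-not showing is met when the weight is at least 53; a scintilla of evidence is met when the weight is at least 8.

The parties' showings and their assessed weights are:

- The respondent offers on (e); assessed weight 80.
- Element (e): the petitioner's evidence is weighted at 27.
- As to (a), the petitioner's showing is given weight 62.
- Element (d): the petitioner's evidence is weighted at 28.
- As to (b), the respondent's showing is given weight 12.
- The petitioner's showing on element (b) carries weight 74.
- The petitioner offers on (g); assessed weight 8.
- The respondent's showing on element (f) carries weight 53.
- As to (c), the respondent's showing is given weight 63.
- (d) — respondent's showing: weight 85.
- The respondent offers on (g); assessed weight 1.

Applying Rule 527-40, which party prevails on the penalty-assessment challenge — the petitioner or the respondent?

respondent

Stage 1 — burden on petitioner; standard: a more-likely-than-not showing (weight is at least 53).
    (a): 62 ≥ 53 [met]
    (b): 74 − 12 = 62 ≥ 53 [met]
  The petitioner carries Stage 1; the respondent now bears the burden.
Stage 2 — burden on respondent; standard: a more-likely-than-not showing (weight is at least 53).
    (c): 63 ≥ 53 [met]
    (d): 85 − 28 = 57 ≥ 53 [met]
  Stage 2 is satisfied; the respondent continues to bear the burden.
Stage 3 — burden on respondent; standard: a more-likely-than-not showing (weight is at least 53).
    (e): 80 − 27 = 53 ≥ 53 [met]
    (f): 53 ≥ 53 [met]
  All elements met. The burden passes to the petitioner.
Stage 4 — burden on petitioner; standard: a scintilla of evidence (weight is at least 8).
    (g): 8 − 1 = 7 < 8 [not met]
  Stage 4 not carried; the petitioner fails its burden.
The respondent prevails.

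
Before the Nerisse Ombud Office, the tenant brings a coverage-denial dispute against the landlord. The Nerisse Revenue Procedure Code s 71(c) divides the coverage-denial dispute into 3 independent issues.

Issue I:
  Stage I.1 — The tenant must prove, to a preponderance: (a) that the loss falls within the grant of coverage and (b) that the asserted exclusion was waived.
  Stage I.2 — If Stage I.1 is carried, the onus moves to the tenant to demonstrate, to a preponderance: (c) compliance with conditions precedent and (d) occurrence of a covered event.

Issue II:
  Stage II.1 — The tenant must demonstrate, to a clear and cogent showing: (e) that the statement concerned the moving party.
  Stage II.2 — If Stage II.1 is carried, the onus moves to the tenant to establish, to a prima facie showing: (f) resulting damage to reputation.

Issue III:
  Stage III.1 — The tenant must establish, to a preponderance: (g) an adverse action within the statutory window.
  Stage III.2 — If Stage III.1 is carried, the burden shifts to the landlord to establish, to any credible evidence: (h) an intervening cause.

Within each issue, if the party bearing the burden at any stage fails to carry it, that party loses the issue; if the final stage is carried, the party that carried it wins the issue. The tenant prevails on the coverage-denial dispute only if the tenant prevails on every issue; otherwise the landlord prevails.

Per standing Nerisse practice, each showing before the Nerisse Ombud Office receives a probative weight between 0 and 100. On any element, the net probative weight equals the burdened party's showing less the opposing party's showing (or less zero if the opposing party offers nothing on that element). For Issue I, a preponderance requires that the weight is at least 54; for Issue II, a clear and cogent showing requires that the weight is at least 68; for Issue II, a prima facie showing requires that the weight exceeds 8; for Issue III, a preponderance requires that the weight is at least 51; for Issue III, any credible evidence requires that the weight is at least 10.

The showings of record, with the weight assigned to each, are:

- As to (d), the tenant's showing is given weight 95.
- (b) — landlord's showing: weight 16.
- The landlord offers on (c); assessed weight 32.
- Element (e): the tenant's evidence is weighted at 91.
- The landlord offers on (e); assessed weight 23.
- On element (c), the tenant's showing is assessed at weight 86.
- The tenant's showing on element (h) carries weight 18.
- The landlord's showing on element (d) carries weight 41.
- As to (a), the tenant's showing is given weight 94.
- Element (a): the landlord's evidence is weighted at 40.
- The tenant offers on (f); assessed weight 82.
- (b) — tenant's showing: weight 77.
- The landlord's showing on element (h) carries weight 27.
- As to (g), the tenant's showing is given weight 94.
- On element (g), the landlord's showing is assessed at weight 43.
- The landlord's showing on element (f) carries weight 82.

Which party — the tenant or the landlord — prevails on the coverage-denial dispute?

landlord

— Issue I —
Stage I.1 — burden on tenant; standard: a preponderance (weight is at least 54).
    (a): 94 − 40 = 54 ≥ 54 [met]
    (b): 77 − 16 = 61 ≥ 54 [met]
  All elements met. The tenant retains the burden for Stage I.2.
Stage I.2 — burden on tenant; standard: a preponderance (weight is at least 54).
    (c): 86 − 32 = 54 ≥ 54 [met]
    (d): 95 − 41 = 54 ≥ 54 [met]
  All elements met at the final stage.
Every stage carried; the tenant prevails on this issue.
— Issue II —
At Stage II.1 the tenant must meet a clear and cogent showing (weight is at least 68): on (e) the weight is 91 less the opposing 23 gives net 68, which does reach 68, so (e) meets the standard.
  Stage II.1 is satisfied; the tenant continues to bear the burden.
At Stage II.2 the tenant must meet a prima facie showing (weight exceeds 8): on (f) the weight is 82 less the opposing 82 gives net 0, ≤ 8, so (f) does not meet the standard.
  Not every element is met, so the tenant fails to carry Stage II.2.
The landlord prevails on this issue.
— Issue III —
Stage III.1 (tenant, a preponderance, weight is at least 51): (g) net 94−43=51 ≥ 51 — meets.
  Stage III.1 carried; the burden shifts to the landlord.
Stage III.2 (landlord, any credible evidence, weight is at least 10): (h) net 27−18=9 < 10 — fails.
  Stage III.2 not carried; the landlord fails its burden.
So the tenant prevails on this issue.
Per-issue: Issue I → tenant; Issue II → landlord; Issue III → tenant. The tenant must prevail on every issue; overall, the landlord prevails.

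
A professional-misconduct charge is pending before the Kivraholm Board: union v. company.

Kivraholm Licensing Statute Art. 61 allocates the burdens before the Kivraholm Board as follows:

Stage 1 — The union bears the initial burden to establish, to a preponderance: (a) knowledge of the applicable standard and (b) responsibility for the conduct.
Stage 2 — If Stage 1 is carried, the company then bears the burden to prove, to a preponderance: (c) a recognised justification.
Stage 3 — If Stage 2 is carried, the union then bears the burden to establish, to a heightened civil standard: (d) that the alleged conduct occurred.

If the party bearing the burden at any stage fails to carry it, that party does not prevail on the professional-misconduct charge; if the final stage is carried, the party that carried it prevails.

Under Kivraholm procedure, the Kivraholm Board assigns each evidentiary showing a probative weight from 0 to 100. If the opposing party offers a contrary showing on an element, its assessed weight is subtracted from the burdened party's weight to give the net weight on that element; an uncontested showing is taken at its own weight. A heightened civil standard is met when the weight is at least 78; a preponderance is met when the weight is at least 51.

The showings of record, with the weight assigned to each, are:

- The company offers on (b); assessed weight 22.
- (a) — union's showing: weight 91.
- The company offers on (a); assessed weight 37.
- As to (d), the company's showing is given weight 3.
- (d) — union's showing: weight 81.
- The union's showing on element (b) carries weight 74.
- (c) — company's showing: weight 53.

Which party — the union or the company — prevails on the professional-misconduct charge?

At Stage 1 the union must meet a preponderance (weight is at least 51): on (a) the weight is 91 less the opposing 37 gives net 54, ≥ 51, so (a) meets the standard; on (b) the weight is 74 less the opposing 22 gives net 52, ≥ 51, so (b) meets the standard.
  Stage 1 carried; the burden shifts to the company.
At Stage 2 the company must meet a preponderance (weight is at least 51): on (c) the weight is 53, which does reach 51, so (c) meets the standard.
  The company carries Stage 2; the union now bears the burden.
At Stage 3 the union must meet a heightened civil standard (weight is at least 78): on (d) the weight is 81 less the opposing 3 gives net 78, which does reach 78, so (d) meets the standard.
  The union carries the last stage.
All stages carried — the union prevails.

union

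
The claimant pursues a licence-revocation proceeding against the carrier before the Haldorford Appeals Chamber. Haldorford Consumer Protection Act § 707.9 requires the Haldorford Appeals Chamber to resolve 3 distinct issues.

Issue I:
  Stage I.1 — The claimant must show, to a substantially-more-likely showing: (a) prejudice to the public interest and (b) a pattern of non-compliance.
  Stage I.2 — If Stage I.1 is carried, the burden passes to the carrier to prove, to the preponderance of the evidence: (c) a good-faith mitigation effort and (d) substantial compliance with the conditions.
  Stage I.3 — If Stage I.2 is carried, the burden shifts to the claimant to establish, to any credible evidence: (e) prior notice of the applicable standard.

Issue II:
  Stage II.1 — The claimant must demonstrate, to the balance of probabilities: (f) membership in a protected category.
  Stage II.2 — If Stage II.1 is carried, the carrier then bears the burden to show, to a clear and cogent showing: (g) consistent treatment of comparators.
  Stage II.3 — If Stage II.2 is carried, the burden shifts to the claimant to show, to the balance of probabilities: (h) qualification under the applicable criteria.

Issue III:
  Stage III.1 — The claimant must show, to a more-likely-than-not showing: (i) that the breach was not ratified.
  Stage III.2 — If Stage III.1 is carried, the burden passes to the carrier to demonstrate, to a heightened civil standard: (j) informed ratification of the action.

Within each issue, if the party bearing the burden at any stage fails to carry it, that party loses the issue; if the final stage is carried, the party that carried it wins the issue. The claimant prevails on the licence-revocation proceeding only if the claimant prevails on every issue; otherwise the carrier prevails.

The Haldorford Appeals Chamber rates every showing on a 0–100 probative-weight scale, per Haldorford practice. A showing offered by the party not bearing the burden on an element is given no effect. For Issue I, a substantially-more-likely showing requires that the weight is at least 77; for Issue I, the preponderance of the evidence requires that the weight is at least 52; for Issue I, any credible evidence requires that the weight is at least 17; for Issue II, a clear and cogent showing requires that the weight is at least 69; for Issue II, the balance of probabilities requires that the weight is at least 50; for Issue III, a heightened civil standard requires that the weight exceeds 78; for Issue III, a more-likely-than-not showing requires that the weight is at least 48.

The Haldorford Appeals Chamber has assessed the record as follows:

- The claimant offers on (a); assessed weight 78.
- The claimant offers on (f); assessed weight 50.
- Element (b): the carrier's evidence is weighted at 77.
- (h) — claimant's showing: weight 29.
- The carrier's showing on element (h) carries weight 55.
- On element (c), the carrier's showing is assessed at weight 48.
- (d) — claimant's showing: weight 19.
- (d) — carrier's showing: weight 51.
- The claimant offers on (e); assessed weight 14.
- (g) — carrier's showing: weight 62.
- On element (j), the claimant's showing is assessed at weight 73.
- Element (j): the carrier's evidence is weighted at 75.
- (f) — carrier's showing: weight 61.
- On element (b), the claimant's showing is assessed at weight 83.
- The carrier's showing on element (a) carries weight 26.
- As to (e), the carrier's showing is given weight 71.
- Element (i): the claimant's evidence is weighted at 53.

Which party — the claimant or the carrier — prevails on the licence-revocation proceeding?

— Issue I —
Stage I.1 — burden on claimant; standard: a substantially-more-likely showing (weight is at least 77).
    (a): 78 (carrier's 26 disregarded) ≥ 77 [met]
    (b): 83 (carrier's 77 disregarded) ≥ 77 [met]
  Stage I.1 carried; the burden shifts to the carrier.
Stage I.2 — burden on carrier; standard: the preponderance of the evidence (weight is at least 52).
    (c): 48 < 52 [not met]
    (d): 51 (claimant's 19 disregarded) < 52 [not met]
  The carrier does not carry Stage I.2.
So the claimant prevails on this issue.
— Issue II —
Stage II.1 — burden on claimant; standard: the balance of probabilities (weight is at least 50).
    (f): 50 (carrier's 61 disregarded) ≥ 50 [met]
  Stage II.1 carried; the burden shifts to the carrier.
Stage II.2 — burden on carrier; standard: a clear and cogent showing (weight is at least 69).
    (g): 62 < 69 [not met]
  Not every element is met, so the carrier fails to carry Stage II.2.
The claimant prevails on this issue.
— Issue III —
Stage III.1 — burden on claimant; standard: a more-likely-than-not showing (weight is at least 48).
    (i): 53 ≥ 48 [met]
  All elements met. The burden passes to the carrier.
Stage III.2 — burden on carrier; standard: a heightened civil standard (weight exceeds 78).
    (j): 75 (claimant's 73 disregarded) ≤ 78 [not met]
  Stage III.2 not carried; the carrier fails its burden.
The claimant prevails on this issue.
Per-issue: Issue I → claimant; Issue II → claimant; Issue III → claimant. The claimant must prevail on every issue; overall, the claimant prevails.

claimant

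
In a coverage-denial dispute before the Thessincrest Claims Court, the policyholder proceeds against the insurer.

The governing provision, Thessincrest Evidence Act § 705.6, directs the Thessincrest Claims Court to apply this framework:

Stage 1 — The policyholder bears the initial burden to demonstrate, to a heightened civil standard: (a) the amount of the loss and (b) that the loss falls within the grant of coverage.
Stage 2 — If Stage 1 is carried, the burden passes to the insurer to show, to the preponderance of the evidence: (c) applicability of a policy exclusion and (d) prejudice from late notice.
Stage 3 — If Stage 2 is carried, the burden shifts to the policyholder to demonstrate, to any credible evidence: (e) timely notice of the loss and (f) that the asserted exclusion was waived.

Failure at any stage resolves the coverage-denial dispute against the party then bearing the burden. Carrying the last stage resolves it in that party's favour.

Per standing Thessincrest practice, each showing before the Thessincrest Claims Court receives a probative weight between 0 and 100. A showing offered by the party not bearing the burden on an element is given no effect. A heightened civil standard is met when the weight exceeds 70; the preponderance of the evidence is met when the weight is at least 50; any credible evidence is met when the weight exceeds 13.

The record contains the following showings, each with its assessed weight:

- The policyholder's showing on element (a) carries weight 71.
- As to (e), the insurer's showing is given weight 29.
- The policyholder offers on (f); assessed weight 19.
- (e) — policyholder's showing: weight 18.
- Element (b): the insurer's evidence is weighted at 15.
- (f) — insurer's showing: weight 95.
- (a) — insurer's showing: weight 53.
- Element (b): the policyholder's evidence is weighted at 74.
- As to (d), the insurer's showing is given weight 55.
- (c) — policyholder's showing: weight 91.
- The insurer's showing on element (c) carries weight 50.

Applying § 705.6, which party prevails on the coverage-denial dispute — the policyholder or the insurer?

Stage 1 (policyholder, a heightened civil standard, weight exceeds 70): (a) 71 (insurer's 53 disregarded) > 70 — meets; (b) 74 (insurer's 15 disregarded) > 70 — meets.
  All elements met. The burden passes to the insurer.
Stage 2 (insurer, the preponderance of the evidence, weight is at least 50): (c) 50 (policyholder's 91 disregarded) ≥ 50 — meets; (d) 55 ≥ 50 — meets.
  Stage 2 carried; the burden shifts to the policyholder.
Stage 3 (policyholder, any credible evidence, weight exceeds 13): (e) 18 (insurer's 29 disregarded) > 13 — meets; (f) 19 (insurer's 95 disregarded) > 13 — meets.
  All elements met at the final stage.
With every stage satisfied, the policyholder prevails.

policyholder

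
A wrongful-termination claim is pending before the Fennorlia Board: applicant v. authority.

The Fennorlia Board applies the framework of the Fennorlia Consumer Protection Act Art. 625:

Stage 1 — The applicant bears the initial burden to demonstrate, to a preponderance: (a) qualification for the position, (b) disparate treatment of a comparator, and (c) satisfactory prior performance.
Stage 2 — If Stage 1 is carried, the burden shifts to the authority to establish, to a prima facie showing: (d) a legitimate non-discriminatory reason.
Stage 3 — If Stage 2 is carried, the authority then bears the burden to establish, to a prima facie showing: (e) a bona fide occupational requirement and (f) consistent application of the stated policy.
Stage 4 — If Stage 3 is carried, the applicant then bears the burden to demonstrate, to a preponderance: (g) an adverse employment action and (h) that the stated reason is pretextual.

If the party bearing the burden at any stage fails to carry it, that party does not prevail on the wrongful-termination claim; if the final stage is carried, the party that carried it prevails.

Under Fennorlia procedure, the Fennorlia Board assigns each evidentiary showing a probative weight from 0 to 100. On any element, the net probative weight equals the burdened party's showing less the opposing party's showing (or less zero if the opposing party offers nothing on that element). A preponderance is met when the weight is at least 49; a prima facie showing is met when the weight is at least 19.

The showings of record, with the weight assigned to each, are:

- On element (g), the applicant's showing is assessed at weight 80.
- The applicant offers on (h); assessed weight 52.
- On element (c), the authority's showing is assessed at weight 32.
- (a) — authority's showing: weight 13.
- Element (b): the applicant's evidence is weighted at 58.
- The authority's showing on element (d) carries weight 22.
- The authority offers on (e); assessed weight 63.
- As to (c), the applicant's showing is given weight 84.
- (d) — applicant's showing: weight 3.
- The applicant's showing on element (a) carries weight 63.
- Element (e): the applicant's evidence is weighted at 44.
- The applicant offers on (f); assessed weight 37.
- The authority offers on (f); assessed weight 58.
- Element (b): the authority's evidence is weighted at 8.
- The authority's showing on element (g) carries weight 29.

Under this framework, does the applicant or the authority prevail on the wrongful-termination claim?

At Stage 1 the applicant must meet a preponderance (weight is at least 49): on (a) the weight is 63 less the opposing 13 gives net 50, which does reach 49, so (a) meets the standard; on (b) the weight is 58 less the opposing 8 gives net 50, ≥ 49, so (b) meets the standard; on (c) the weight is 84 less the opposing 32 gives net 52, ≥ 49, so (c) meets the standard.
  Stage 1 is satisfied; the onus moves to the authority.
At Stage 2 the authority must meet a prima facie showing (weight is at least 19): on (d) the weight is 22 less the opposing 3 gives net 19, which does reach 19, so (d) meets the standard.
  All elements met. The authority retains the burden for Stage 3.
At Stage 3 the authority must meet a prima facie showing (weight is at least 19): on (e) the weight is 63 less the opposing 44 gives net 19, which does reach 19, so (e) meets the standard; on (f) the weight is 58 less the opposing 37 gives net 21, ≥ 19, so (f) meets the standard.
  Stage 3 carried; the burden shifts to the applicant.
At Stage 4 the applicant must meet a preponderance (weight is at least 49): on (g) the weight is 80 less the opposing 29 gives net 51, ≥ 49, so (g) meets the standard; on (h) the weight is 52, which does reach 49, so (h) meets the standard.
  All elements met at the final stage.
Every stage carried; the applicant prevails.

applicant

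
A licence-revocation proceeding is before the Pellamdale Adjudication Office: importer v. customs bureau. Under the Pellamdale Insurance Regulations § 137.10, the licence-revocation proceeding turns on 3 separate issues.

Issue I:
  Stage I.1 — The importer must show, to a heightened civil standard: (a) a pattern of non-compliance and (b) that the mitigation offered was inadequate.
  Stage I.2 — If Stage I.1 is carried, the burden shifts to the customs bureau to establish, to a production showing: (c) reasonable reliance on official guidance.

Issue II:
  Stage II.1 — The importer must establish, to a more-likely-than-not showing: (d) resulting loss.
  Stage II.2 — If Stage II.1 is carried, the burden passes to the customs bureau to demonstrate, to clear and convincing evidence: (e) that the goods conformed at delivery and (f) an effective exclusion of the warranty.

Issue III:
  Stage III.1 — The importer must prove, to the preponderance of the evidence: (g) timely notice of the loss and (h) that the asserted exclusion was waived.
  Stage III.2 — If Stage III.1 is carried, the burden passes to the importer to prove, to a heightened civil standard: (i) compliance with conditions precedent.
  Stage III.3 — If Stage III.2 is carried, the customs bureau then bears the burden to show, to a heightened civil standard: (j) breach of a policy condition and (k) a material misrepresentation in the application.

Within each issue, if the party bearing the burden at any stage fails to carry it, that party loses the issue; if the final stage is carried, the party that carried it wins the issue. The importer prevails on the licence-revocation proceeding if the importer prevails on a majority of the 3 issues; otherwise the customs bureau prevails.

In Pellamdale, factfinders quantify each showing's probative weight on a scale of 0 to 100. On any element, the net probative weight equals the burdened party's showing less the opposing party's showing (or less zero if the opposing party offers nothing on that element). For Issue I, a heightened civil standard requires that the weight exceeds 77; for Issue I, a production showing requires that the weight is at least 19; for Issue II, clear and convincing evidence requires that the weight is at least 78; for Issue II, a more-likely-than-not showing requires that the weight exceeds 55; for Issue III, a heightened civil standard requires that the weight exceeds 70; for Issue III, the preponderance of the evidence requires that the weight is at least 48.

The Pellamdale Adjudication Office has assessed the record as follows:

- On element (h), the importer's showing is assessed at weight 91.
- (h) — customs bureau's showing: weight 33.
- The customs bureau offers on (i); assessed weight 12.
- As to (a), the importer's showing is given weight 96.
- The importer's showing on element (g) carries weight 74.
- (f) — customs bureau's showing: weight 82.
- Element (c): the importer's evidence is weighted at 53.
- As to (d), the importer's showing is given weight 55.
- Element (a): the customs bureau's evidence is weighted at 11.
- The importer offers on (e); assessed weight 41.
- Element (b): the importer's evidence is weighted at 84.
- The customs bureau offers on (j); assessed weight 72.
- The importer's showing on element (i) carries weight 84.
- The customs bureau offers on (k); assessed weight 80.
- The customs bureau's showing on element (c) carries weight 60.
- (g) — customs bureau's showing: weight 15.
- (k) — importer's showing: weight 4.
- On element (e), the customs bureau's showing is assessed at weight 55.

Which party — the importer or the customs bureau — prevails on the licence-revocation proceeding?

customs bureau

— Issue I —
At Stage I.1 the importer must meet a heightened civil standard (weight exceeds 77): on (a) the weight is 96 less the opposing 11 gives net 85, which does exceed 77, so (a) meets the standard; on (b) the weight is 84, which does exceed 77, so (b) meets the standard.
  Stage I.1 is satisfied; the onus moves to the customs bureau.
At Stage I.2 the customs bureau must meet a production showing (weight is at least 19): on (c) the weight is 60 less the opposing 53 gives net 7, < 19, so (c) does not meet the standard.
  Stage I.2 not carried; the customs bureau fails its burden.
The importer prevails on this issue.
— Issue II —
Stage II.1 (importer, a more-likely-than-not showing, weight exceeds 55): (d) 55 ≤ 55 — fails.
  The importer does not carry Stage II.1.
So the customs bureau prevails on this issue.
— Issue III —
Stage III.1 (importer, the preponderance of the evidence, weight is at least 48): (g) net 74−15=59 ≥ 48 — meets; (h) net 91−33=58 ≥ 48 — meets.
  Stage III.1 carried; the burden remains with the importer.
Stage III.2 (importer, a heightened civil standard, weight exceeds 70): (i) net 84−12=72 > 70 — meets.
  The importer carries Stage III.2; the customs bureau now bears the burden.
Stage III.3 (customs bureau, a heightened civil standard, weight exceeds 70): (j) 72 > 70 — meets; (k) net 80−4=76 > 70 — meets.
  Stage III.3 carried; the final stage is satisfied.
Every stage carried; the customs bureau prevails on this issue.
Per-issue: Issue I → importer; Issue II → customs bureau; Issue III → customs bureau. The importer must prevail on a majority of issues; overall, the customs bureau prevails.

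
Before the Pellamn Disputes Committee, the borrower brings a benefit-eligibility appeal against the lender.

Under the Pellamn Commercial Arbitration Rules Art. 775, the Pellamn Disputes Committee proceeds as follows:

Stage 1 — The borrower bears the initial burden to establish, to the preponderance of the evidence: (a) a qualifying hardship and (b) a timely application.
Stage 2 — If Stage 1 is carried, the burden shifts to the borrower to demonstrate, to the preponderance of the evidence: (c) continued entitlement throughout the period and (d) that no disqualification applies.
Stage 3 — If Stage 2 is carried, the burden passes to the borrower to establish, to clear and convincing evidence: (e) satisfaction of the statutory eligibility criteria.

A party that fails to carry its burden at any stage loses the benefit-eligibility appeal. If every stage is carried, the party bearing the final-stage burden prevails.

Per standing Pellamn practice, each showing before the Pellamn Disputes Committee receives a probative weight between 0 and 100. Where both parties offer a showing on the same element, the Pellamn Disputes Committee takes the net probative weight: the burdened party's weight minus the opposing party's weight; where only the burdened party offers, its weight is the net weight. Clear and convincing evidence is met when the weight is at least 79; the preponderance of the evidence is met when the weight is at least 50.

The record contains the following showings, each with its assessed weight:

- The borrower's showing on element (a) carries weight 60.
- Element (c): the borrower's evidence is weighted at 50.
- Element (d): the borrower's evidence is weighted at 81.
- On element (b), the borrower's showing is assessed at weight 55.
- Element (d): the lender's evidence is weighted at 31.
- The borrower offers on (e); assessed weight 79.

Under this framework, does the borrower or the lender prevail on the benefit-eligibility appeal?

borrower

At Stage 1 the borrower must meet the preponderance of the evidence (weight is at least 50): on (a) the weight is 60, which does reach 50, so (a) meets the standard; on (b) the weight is 55, which does reach 50, so (b) meets the standard.
  All elements met. The borrower retains the burden for Stage 2.
At Stage 2 the borrower must meet the preponderance of the evidence (weight is at least 50): on (c) the weight is 50, ≥ 50, so (c) meets the standard; on (d) the weight is 81 less the opposing 31 gives net 50, ≥ 50, so (d) meets the standard.
  All elements met. The borrower retains the burden for Stage 3.
At Stage 3 the borrower must meet clear and convincing evidence (weight is at least 79): on (e) the weight is 79, which does reach 79, so (e) meets the standard.
  Stage 3 carried; the final stage is satisfied.
All stages carried — the borrower prevails.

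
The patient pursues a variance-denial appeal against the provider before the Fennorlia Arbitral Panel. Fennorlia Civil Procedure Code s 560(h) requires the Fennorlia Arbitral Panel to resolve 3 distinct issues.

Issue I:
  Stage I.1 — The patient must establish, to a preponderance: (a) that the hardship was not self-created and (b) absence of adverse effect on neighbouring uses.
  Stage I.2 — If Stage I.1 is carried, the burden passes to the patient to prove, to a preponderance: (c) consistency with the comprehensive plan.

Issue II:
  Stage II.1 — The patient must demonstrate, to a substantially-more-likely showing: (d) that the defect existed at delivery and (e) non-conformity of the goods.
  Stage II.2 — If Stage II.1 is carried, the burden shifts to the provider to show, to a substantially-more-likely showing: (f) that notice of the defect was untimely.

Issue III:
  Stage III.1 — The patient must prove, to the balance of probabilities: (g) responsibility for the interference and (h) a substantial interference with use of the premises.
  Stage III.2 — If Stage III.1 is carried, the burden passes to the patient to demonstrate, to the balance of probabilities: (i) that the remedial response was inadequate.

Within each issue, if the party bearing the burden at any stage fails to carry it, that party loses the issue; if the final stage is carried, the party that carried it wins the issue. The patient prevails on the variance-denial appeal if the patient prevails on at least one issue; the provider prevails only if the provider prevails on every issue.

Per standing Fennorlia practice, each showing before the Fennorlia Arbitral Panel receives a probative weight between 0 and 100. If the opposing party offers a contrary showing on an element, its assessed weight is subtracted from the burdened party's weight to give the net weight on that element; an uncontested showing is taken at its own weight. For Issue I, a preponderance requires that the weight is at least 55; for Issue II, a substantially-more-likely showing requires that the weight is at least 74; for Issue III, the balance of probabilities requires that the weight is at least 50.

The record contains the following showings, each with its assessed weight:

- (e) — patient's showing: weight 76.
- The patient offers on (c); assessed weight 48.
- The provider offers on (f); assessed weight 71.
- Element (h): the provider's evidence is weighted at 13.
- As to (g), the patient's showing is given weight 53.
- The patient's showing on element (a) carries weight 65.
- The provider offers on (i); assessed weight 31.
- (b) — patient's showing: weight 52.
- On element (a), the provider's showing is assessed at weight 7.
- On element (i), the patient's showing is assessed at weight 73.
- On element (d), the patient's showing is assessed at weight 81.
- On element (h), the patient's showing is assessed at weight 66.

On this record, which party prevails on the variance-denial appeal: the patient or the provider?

— Issue I —
Stage I.1 (patient, a preponderance, weight is at least 55): (a) net 65−7=58 ≥ 55 — meets; (b) 52 < 55 — fails.
  Not every element is met, so the patient fails to carry Stage I.1.
The analysis ends at Stage I.1; the provider prevails on this issue.
— Issue II —
Stage II.1 (patient, a substantially-more-likely showing, weight is at least 74): (d) 81 ≥ 74 — meets; (e) 76 ≥ 74 — meets.
  Stage II.1 carried; the burden shifts to the provider.
Stage II.2 (provider, a substantially-more-likely showing, weight is at least 74): (f) 71 < 74 — fails.
  The provider does not carry Stage II.2.
The analysis ends at Stage II.2; the patient prevails on this issue.
— Issue III —
Stage III.1 (patient, the balance of probabilities, weight is at least 50): (g) 53 ≥ 50 — meets; (h) net 66−13=53 ≥ 50 — meets.
  All elements met. The patient retains the burden for Stage III.2.
Stage III.2 (patient, the balance of probabilities, weight is at least 50): (i) net 73−31=42 < 50 — fails.
  Stage III.2 not carried; the patient fails its burden.
The analysis ends at Stage III.2; the provider prevails on this issue.
Per-issue: Issue I → provider; Issue II → patient; Issue III → provider. The patient must prevail on at least one issue; overall, the patient prevails.

patient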